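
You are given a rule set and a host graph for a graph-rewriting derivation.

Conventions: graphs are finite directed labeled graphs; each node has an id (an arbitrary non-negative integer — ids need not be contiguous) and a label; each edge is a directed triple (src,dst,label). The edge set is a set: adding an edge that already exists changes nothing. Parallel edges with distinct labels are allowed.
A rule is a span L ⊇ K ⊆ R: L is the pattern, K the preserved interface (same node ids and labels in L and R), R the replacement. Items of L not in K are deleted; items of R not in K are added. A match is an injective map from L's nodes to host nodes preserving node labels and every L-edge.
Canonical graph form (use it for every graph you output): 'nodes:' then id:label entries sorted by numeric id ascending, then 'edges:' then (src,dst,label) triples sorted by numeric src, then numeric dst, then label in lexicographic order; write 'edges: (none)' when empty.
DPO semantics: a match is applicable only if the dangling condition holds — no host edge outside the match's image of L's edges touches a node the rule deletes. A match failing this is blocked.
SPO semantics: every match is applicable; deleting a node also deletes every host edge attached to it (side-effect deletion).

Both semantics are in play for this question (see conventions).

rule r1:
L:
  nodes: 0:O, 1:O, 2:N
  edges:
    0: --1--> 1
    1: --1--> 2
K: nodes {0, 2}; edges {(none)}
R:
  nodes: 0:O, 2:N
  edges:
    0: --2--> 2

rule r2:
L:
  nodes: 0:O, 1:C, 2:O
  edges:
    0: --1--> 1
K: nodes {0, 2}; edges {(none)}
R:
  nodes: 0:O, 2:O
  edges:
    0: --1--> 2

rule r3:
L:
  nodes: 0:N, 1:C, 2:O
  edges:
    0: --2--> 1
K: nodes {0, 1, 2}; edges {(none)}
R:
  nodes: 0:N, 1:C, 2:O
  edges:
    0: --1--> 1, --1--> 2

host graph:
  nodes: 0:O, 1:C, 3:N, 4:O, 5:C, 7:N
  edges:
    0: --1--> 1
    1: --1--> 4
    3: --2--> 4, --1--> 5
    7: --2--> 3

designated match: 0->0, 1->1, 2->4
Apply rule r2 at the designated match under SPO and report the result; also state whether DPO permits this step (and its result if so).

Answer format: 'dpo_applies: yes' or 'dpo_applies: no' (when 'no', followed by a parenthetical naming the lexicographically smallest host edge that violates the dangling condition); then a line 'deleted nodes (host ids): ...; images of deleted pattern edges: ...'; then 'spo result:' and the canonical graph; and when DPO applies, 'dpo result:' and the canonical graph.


dpo_applies: no
(the rule deletes node 1, which keeps host edge (1,4,1) outside the match image — the dangling condition fails, DPO blocks; SPO proceeds and side-deletes such edges)
deleted nodes (host ids): 1; images of deleted pattern edges: (0,1,1)
spo result:
nodes: 0:O, 3:N, 4:O, 5:C, 7:N
edges: (0,4,1); (3,4,2); (3,5,1); (7,3,2)


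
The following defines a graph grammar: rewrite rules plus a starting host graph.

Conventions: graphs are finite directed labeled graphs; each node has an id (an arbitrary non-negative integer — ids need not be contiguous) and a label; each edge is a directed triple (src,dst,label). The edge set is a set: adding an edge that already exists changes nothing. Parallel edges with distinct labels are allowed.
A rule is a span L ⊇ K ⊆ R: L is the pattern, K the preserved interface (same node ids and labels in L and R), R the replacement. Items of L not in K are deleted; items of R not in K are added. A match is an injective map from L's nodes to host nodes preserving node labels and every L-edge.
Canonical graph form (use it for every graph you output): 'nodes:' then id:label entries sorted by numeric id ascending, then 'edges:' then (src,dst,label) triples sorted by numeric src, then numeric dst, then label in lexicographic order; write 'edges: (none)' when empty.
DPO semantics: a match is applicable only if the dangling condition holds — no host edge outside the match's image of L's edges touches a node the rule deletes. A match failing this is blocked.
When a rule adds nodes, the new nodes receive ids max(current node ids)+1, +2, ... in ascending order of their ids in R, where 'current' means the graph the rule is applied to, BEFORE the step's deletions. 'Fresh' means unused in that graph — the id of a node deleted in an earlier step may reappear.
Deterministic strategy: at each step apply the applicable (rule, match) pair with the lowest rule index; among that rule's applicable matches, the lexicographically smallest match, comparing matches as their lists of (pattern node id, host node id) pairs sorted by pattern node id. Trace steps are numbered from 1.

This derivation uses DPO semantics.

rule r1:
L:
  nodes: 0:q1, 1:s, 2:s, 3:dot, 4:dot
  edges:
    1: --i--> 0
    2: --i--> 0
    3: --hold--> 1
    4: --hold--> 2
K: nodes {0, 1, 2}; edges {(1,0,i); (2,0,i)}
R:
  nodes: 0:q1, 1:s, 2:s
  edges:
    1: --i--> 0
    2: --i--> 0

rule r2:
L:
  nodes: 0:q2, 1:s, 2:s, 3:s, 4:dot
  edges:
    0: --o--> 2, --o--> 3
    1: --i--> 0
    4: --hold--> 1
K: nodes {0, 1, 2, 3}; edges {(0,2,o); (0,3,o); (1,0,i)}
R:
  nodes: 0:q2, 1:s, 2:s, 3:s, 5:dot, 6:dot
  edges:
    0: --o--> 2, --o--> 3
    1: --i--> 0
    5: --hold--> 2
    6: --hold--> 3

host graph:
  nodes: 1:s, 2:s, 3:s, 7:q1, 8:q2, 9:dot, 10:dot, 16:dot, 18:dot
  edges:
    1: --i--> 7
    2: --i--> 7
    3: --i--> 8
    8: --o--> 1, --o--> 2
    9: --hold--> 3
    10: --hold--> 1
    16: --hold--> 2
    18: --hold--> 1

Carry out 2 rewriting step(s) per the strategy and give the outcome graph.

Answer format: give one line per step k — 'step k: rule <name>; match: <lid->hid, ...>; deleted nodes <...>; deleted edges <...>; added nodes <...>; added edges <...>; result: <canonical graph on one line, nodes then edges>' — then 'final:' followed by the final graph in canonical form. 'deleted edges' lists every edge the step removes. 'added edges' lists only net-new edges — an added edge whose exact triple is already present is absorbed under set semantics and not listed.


step 1: rule r1; match: 0->7, 1->1, 2->2, 3->10, 4->16; deleted nodes 10, 16; deleted edges (10,1,hold); (16,2,hold); added nodes (none); added edges (none); result: nodes: 1:s, 2:s, 3:s, 7:q1, 8:q2, 9:dot, 18:dot edges: (1,7,i); (2,7,i); (3,8,i); (8,1,o); (8,2,o); (9,3,hold); (18,1,hold)
step 2: rule r2; match: 0->8, 1->3, 2->1, 3->2, 4->9; deleted nodes 9; deleted edges (9,3,hold); added nodes 19, 20; added edges (19,1,hold); (20,2,hold); result: nodes: 1:s, 2:s, 3:s, 7:q1, 8:q2, 18:dot, 19:dot, 20:dot edges: (1,7,i); (2,7,i); (3,8,i); (8,1,o); (8,2,o); (18,1,hold); (19,1,hold); (20,2,hold)
final:
nodes: 1:s, 2:s, 3:s, 7:q1, 8:q2, 18:dot, 19:dot, 20:dot
edges: (1,7,i); (2,7,i); (3,8,i); (8,1,o); (8,2,o); (18,1,hold); (19,1,hold); (20,2,hold)


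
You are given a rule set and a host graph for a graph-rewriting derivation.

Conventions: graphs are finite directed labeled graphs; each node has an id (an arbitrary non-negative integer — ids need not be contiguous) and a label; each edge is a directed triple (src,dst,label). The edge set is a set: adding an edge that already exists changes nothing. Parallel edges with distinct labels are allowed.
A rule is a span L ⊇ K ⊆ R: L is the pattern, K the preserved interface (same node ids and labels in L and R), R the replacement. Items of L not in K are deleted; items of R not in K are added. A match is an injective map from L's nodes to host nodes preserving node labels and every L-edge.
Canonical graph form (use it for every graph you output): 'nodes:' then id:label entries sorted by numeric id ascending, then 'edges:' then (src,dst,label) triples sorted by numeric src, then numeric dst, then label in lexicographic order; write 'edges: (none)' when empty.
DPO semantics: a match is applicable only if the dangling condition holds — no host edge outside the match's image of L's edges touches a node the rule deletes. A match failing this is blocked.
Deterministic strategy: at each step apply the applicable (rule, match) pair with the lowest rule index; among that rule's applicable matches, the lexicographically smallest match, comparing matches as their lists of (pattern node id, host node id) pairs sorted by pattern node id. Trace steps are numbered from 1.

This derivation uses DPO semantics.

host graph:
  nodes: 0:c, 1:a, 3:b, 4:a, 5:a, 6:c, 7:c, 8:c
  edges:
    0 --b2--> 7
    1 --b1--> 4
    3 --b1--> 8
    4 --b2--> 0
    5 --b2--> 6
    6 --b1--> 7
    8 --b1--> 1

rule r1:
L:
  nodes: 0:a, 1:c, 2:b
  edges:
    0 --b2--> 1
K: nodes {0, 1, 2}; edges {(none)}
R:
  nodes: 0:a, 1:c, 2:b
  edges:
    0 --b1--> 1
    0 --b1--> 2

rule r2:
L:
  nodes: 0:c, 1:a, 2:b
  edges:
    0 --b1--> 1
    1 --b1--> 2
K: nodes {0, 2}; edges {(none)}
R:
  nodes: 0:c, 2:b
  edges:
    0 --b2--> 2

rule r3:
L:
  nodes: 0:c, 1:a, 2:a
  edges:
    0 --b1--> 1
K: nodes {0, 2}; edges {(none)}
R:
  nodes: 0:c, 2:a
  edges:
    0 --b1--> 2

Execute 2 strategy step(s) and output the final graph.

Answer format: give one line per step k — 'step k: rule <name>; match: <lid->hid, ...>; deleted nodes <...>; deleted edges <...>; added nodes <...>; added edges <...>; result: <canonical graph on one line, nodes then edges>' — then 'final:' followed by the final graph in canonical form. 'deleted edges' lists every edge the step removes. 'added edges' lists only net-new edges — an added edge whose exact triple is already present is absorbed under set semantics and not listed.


step 1: rule r1; match: 0->4, 1->0, 2->3; deleted nodes (none); deleted edges (4,0,b2); added nodes (none); added edges (4,0,b1); (4,3,b1); result: nodes: 0:c, 1:a, 3:b, 4:a, 5:a, 6:c, 7:c, 8:c edges: (0,7,b2); (1,4,b1); (3,8,b1); (4,0,b1); (4,3,b1); (5,6,b2); (6,7,b1); (8,1,b1)
step 2: rule r1; match: 0->5, 1->6, 2->3; deleted nodes (none); deleted edges (5,6,b2); added nodes (none); added edges (5,3,b1); (5,6,b1); result: nodes: 0:c, 1:a, 3:b, 4:a, 5:a, 6:c, 7:c, 8:c edges: (0,7,b2); (1,4,b1); (3,8,b1); (4,0,b1); (4,3,b1); (5,3,b1); (5,6,b1); (6,7,b1); (8,1,b1)
final:
nodes: 0:c, 1:a, 3:b, 4:a, 5:a, 6:c, 7:c, 8:c
edges: (0,7,b2); (1,4,b1); (3,8,b1); (4,0,b1); (4,3,b1); (5,3,b1); (5,6,b1); (6,7,b1); (8,1,b1)


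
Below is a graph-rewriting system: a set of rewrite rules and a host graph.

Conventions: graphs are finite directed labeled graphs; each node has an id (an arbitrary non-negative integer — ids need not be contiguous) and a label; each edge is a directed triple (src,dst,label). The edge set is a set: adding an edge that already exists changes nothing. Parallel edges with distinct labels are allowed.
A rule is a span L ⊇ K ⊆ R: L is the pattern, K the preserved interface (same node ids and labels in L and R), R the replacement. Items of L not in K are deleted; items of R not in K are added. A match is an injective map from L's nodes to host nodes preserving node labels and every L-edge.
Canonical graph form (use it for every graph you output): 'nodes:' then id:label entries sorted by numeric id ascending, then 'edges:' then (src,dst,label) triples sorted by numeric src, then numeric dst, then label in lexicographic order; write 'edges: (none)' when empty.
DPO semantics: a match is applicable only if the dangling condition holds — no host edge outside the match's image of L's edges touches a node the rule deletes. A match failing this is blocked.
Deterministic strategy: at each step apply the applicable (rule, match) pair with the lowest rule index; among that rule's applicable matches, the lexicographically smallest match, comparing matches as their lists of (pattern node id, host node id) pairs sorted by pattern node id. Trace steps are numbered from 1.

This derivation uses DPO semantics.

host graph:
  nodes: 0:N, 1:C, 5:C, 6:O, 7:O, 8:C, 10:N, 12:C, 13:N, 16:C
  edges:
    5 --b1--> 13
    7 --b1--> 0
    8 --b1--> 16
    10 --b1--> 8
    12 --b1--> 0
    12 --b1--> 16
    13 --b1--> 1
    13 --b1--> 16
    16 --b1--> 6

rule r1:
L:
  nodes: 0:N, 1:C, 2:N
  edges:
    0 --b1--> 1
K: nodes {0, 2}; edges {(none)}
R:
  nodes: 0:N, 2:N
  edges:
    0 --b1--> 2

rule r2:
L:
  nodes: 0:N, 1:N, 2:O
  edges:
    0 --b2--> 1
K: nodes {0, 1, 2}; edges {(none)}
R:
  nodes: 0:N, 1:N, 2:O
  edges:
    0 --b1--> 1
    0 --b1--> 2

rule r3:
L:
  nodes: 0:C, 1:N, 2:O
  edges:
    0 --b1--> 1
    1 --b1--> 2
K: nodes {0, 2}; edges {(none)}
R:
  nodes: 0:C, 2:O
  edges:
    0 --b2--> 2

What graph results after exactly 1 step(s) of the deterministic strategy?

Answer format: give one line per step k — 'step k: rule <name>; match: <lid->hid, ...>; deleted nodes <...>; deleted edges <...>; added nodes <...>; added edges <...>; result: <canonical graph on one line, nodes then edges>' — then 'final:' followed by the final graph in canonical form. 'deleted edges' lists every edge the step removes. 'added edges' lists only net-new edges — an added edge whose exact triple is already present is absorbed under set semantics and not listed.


step 1: rule r1; match: 0->13, 1->1, 2->0; deleted nodes 1; deleted edges (13,1,b1); added nodes (none); added edges (13,0,b1); result: nodes: 0:N, 5:C, 6:O, 7:O, 8:C, 10:N, 12:C, 13:N, 16:C edges: (5,13,b1); (7,0,b1); (8,16,b1); (10,8,b1); (12,0,b1); (12,16,b1); (13,0,b1); (13,16,b1); (16,6,b1)
final:
nodes: 0:N, 5:C, 6:O, 7:O, 8:C, 10:N, 12:C, 13:N, 16:C
edges: (5,13,b1); (7,0,b1); (8,16,b1); (10,8,b1); (12,0,b1); (12,16,b1); (13,0,b1); (13,16,b1); (16,6,b1)


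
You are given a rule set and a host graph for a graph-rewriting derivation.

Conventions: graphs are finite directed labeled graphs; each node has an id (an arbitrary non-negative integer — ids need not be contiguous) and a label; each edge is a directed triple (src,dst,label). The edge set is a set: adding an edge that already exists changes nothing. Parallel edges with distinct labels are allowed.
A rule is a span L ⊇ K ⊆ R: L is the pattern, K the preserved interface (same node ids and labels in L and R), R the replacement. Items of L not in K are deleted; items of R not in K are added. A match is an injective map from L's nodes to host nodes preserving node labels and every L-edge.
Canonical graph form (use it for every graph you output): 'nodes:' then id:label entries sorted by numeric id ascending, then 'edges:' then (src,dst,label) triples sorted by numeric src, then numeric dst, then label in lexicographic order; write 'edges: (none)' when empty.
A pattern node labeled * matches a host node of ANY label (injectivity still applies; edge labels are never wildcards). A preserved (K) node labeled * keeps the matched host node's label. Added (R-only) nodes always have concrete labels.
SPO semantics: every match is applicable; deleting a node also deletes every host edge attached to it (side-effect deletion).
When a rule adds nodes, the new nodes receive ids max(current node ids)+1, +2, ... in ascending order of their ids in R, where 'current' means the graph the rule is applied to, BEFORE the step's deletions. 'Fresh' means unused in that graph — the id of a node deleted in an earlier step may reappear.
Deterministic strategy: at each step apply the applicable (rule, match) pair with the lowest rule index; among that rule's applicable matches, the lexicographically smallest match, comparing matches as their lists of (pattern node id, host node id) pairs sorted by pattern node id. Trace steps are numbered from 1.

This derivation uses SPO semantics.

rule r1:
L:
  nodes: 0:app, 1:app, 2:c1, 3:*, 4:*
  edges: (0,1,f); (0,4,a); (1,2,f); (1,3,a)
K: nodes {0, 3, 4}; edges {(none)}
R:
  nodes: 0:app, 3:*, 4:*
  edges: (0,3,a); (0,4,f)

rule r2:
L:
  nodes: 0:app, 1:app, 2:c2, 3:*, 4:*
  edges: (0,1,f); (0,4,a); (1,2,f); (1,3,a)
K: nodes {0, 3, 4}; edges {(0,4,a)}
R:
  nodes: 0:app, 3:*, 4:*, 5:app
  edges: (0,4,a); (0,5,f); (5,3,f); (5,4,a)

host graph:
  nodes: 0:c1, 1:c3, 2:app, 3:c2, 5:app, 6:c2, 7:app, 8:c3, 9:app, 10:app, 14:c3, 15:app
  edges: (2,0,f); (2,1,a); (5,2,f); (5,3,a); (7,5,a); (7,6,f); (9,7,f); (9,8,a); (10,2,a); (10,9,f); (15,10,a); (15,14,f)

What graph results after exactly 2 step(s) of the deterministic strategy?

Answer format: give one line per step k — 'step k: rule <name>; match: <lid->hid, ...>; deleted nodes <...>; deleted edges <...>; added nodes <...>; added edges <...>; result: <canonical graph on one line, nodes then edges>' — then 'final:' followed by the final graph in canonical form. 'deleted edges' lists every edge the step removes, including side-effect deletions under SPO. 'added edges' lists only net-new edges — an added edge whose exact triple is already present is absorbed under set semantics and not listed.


step 1: rule r1; match: 0->5, 1->2, 2->0, 3->1, 4->3; deleted nodes 0, 2; deleted edges (2,0,f); (2,1,a); (5,2,f); (5,3,a); (10,2,a); added nodes (none); added edges (5,1,a); (5,3,f); result: nodes: 1:c3, 3:c2, 5:app, 6:c2, 7:app, 8:c3, 9:app, 10:app, 14:c3, 15:app edges: (5,1,a); (5,3,f); (7,5,a); (7,6,f); (9,7,f); (9,8,a); (10,9,f); (15,10,a); (15,14,f)
step 2: rule r2; match: 0->9, 1->7, 2->6, 3->5, 4->8; deleted nodes 6, 7; deleted edges (7,5,a); (7,6,f); (9,7,f); added nodes 16; added edges (9,16,f); (16,5,f); (16,8,a); result: nodes: 1:c3, 3:c2, 5:app, 8:c3, 9:app, 10:app, 14:c3, 15:app, 16:app edges: (5,1,a); (5,3,f); (9,8,a); (9,16,f); (10,9,f); (15,10,a); (15,14,f); (16,5,f); (16,8,a)
final:
nodes: 1:c3, 3:c2, 5:app, 8:c3, 9:app, 10:app, 14:c3, 15:app, 16:app
edges: (5,1,a); (5,3,f); (9,8,a); (9,16,f); (10,9,f); (15,10,a); (15,14,f); (16,5,f); (16,8,a)


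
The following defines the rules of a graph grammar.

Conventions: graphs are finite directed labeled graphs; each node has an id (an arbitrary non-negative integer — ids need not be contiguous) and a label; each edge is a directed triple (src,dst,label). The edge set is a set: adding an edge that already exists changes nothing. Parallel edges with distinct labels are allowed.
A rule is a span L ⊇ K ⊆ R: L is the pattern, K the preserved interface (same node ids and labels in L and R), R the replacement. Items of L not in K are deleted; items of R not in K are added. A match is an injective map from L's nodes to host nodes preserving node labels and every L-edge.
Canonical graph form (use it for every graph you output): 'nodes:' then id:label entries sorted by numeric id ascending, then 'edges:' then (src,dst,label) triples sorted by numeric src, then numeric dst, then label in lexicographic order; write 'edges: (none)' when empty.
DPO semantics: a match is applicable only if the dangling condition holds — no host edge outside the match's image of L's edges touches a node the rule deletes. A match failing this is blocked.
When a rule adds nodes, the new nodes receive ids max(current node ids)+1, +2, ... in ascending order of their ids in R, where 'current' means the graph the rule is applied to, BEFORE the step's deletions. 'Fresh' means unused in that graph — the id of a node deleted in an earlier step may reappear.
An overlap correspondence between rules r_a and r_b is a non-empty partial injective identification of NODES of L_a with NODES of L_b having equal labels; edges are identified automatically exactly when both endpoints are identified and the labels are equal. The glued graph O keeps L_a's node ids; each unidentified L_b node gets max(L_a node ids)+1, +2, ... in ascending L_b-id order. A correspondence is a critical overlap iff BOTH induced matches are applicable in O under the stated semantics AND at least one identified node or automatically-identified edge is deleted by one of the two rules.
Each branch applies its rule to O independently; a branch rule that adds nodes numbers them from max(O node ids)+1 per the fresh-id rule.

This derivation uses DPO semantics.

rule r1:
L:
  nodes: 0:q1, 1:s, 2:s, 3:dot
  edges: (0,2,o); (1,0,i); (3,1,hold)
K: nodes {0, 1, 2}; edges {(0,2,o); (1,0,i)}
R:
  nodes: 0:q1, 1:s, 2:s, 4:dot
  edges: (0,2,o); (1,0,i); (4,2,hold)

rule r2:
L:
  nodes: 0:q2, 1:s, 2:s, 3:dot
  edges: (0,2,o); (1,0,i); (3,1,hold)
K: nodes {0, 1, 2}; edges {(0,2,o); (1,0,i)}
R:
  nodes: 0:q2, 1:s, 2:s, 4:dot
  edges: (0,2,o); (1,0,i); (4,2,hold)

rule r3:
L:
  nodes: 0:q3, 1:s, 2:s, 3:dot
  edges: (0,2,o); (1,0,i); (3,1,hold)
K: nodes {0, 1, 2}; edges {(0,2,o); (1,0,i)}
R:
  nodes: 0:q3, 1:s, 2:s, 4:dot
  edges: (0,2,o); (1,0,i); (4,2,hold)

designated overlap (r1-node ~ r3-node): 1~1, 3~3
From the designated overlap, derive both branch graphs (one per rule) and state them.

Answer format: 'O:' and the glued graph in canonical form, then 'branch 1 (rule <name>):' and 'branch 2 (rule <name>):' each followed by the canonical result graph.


O:
nodes: 0:q1, 1:s, 2:s, 3:dot, 4:q3, 5:s
edges: (0,2,o); (1,0,i); (1,4,i); (3,1,hold); (4,5,o)
branch 1 (rule r1):
nodes: 0:q1, 1:s, 2:s, 4:q3, 5:s, 6:dot
edges: (0,2,o); (1,0,i); (1,4,i); (4,5,o); (6,2,hold)
branch 2 (rule r3):
nodes: 0:q1, 1:s, 2:s, 4:q3, 5:s, 6:dot
edges: (0,2,o); (1,0,i); (1,4,i); (4,5,o); (6,5,hold)


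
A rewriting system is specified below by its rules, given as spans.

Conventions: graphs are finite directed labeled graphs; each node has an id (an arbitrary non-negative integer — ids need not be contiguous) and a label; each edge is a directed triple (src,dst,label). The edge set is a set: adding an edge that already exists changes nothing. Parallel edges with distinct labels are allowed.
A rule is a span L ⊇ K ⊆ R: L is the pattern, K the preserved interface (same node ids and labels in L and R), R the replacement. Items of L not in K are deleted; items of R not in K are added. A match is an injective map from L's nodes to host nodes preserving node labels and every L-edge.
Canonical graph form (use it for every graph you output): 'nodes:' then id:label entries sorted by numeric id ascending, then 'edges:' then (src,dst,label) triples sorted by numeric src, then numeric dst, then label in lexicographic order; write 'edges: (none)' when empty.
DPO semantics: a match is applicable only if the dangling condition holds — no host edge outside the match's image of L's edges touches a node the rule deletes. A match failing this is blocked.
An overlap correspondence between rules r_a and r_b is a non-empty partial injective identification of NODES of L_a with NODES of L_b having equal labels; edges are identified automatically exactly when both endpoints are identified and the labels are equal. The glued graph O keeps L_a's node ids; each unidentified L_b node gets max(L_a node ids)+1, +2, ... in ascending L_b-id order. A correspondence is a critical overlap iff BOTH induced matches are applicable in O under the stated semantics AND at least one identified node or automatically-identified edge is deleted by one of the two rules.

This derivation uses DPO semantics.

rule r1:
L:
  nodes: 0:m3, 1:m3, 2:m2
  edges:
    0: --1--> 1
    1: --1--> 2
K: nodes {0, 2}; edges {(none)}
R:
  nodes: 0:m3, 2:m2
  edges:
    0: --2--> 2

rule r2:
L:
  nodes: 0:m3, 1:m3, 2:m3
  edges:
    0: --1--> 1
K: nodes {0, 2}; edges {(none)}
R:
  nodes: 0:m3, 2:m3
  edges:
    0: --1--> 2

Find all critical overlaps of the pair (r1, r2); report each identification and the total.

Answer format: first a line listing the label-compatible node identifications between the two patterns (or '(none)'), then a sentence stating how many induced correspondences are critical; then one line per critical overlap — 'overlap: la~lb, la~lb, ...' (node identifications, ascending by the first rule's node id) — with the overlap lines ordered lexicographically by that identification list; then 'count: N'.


label-compatible node identifications between L(r1) and L(r2): 0~0, 0~1, 0~2, 1~0, 1~1, 1~2
2 of the induced correspondences are critical overlaps of r1 and r2.
overlap: 0~0, 1~2
overlap: 1~2
count: 2


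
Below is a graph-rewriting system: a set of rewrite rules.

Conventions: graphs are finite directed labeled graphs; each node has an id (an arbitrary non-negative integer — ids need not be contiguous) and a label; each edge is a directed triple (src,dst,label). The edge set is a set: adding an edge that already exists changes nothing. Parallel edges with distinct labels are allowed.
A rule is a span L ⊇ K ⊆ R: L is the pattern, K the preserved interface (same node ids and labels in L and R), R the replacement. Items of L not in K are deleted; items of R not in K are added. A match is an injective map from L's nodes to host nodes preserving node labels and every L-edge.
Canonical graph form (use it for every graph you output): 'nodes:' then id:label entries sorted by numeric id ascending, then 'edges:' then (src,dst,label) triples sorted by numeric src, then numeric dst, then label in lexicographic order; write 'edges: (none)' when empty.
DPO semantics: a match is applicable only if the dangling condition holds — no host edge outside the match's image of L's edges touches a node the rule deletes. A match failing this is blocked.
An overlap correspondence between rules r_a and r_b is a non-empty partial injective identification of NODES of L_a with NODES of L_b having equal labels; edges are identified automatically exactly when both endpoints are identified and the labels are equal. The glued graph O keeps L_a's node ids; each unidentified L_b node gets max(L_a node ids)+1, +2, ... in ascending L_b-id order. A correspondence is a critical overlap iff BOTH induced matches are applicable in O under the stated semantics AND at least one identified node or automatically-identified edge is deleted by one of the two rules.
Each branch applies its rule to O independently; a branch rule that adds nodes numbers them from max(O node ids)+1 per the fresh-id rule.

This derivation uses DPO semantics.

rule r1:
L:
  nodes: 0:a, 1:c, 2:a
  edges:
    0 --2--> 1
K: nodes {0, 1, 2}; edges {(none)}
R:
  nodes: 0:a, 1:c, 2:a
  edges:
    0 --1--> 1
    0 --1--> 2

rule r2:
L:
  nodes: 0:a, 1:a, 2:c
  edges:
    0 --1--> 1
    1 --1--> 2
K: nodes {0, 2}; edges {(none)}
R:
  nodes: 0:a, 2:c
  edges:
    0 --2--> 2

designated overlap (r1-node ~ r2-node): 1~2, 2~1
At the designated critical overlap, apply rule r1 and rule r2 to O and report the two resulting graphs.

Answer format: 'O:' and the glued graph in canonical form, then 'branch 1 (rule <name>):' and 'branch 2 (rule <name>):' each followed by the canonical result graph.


O:
nodes: 0:a, 1:c, 2:a, 3:a
edges: (0,1,2); (2,1,1); (3,2,1)
branch 1 (rule r1):
nodes: 0:a, 1:c, 2:a, 3:a
edges: (0,1,1); (0,2,1); (2,1,1); (3,2,1)
branch 2 (rule r2):
nodes: 0:a, 1:c, 3:a
edges: (0,1,2); (3,1,2)


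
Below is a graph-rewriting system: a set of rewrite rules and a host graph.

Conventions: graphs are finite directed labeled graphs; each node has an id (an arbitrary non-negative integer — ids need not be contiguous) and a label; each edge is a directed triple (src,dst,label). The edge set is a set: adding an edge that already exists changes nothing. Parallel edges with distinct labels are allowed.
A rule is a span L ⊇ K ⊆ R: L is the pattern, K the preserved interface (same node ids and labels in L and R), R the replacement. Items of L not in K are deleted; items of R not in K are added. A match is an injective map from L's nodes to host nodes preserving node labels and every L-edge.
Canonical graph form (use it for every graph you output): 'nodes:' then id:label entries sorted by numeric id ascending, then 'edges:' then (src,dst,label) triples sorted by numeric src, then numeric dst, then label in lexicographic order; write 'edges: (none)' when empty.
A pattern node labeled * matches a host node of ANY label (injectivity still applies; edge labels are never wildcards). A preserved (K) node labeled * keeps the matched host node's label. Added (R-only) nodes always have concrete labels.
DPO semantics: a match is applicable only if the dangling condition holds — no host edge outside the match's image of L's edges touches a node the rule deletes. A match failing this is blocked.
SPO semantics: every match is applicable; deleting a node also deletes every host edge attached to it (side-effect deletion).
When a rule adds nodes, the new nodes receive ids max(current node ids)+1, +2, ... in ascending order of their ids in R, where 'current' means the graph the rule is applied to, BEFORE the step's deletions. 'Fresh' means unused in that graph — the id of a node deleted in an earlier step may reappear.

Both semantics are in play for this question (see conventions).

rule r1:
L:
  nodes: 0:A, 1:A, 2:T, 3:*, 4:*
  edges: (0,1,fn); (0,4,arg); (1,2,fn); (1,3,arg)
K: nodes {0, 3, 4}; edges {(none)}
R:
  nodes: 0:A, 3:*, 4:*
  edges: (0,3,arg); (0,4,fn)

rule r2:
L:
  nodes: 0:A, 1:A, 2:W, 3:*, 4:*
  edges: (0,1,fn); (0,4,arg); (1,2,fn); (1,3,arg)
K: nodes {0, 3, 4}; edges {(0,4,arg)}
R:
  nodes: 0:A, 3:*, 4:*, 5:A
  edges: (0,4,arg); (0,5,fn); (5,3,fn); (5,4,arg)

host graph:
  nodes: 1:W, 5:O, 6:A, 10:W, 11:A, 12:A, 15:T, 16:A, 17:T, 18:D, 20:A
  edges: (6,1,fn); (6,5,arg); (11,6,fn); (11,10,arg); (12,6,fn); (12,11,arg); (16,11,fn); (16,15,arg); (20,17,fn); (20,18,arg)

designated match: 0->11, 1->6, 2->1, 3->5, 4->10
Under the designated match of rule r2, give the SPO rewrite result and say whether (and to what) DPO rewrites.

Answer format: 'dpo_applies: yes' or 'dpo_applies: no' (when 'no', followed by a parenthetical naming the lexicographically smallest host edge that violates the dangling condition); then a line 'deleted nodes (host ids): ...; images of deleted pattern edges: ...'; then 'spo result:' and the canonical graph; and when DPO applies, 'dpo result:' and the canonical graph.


dpo_applies: no
(the rule deletes node 6, which keeps host edge (12,6,fn) outside the match image — the dangling condition fails, DPO blocks; SPO proceeds and side-deletes such edges)
deleted nodes (host ids): 1, 6; images of deleted pattern edges: (6,1,fn); (6,5,arg); (11,6,fn)
spo result:
nodes: 5:O, 10:W, 11:A, 12:A, 15:T, 16:A, 17:T, 18:D, 20:A, 21:A
edges: (11,10,arg); (11,21,fn); (12,11,arg); (16,11,fn); (16,15,arg); (20,17,fn); (20,18,arg); (21,5,fn); (21,10,arg)


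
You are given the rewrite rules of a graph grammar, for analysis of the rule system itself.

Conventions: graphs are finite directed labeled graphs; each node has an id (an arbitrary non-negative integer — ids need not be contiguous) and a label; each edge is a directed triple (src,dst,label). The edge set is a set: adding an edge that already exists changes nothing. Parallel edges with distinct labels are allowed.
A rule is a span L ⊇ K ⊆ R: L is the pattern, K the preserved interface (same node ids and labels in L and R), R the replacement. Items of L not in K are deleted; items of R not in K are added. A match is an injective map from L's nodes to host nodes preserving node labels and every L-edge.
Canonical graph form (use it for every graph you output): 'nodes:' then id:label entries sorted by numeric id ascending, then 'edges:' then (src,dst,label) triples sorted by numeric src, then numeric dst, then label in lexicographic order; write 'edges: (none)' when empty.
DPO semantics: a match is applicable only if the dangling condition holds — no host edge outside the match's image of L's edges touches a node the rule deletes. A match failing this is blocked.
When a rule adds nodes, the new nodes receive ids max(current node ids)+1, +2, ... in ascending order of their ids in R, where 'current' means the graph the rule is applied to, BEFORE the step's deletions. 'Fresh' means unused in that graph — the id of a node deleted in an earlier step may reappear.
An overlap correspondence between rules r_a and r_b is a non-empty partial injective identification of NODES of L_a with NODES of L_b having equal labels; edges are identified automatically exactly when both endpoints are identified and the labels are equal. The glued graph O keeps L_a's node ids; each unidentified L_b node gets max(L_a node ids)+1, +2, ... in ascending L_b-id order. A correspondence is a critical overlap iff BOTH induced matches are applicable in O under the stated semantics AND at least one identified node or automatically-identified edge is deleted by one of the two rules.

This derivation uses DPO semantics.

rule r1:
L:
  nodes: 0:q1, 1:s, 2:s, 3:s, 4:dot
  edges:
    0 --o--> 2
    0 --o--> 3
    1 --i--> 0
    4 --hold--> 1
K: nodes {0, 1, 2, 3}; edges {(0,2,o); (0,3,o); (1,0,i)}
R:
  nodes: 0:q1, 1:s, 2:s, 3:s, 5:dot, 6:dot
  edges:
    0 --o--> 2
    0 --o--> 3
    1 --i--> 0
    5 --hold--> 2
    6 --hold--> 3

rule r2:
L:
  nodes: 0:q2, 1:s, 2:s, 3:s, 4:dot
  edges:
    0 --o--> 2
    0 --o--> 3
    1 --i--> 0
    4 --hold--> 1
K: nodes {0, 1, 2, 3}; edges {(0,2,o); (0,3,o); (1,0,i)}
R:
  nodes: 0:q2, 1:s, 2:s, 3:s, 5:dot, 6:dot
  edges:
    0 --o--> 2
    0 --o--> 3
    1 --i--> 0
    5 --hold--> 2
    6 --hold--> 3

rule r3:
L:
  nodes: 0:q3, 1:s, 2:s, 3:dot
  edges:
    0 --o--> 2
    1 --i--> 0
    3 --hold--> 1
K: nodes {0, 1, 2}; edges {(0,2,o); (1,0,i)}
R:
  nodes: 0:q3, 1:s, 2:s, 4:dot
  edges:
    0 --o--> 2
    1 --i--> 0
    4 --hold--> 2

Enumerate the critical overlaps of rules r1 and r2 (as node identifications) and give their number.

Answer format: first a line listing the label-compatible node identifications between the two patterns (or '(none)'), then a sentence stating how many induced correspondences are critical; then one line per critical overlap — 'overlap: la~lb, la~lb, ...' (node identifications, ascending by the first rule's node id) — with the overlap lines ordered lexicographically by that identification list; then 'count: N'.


label-compatible node identifications between L(r1) and L(r2): 1~1, 1~2, 1~3, 2~1, 2~2, 2~3, 3~1, 3~2, 3~3, 4~4
7 of the induced correspondences are critical overlaps of r1 and r2.
overlap: 1~1, 2~2, 3~3, 4~4
overlap: 1~1, 2~2, 4~4
overlap: 1~1, 2~3, 3~2, 4~4
overlap: 1~1, 2~3, 4~4
overlap: 1~1, 3~2, 4~4
overlap: 1~1, 3~3, 4~4
overlap: 1~1, 4~4
count: 7


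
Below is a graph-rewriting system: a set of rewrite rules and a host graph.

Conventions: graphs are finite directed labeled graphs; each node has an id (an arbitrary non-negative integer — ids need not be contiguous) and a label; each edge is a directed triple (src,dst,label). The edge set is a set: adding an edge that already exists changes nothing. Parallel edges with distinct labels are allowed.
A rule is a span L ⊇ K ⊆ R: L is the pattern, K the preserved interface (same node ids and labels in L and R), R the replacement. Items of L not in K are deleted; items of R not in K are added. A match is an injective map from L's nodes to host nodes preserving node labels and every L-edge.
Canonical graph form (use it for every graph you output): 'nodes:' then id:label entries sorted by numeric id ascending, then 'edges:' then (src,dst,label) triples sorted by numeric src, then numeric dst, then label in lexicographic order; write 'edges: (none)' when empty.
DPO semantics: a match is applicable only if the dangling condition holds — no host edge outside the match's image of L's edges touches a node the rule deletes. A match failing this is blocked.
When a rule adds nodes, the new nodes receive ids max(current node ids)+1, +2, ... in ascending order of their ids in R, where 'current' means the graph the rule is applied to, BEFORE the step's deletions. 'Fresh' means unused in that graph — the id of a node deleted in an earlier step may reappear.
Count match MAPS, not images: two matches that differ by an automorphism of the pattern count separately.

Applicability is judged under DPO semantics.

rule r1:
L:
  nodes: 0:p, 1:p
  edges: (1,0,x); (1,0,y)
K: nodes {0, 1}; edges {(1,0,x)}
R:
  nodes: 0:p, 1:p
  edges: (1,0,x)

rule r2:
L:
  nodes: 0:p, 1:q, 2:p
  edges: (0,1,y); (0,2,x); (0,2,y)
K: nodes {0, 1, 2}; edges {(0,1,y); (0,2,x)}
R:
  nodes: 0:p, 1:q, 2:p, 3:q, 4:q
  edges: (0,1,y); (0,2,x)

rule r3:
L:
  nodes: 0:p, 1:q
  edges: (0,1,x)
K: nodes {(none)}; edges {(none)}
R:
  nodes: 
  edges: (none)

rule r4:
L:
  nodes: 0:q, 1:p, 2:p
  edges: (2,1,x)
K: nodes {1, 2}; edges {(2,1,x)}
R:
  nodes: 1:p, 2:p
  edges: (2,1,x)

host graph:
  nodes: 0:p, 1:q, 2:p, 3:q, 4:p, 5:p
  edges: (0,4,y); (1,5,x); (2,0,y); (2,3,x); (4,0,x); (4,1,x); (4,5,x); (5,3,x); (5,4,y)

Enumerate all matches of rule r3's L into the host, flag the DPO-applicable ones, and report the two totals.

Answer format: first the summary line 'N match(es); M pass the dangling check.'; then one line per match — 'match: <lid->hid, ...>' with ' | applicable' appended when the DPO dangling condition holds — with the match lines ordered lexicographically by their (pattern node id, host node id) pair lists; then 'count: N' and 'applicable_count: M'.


3 match(es); 0 pass the dangling check.
match: 0->2, 1->3
match: 0->4, 1->1
match: 0->5, 1->3
count: 3
applicable_count: 0


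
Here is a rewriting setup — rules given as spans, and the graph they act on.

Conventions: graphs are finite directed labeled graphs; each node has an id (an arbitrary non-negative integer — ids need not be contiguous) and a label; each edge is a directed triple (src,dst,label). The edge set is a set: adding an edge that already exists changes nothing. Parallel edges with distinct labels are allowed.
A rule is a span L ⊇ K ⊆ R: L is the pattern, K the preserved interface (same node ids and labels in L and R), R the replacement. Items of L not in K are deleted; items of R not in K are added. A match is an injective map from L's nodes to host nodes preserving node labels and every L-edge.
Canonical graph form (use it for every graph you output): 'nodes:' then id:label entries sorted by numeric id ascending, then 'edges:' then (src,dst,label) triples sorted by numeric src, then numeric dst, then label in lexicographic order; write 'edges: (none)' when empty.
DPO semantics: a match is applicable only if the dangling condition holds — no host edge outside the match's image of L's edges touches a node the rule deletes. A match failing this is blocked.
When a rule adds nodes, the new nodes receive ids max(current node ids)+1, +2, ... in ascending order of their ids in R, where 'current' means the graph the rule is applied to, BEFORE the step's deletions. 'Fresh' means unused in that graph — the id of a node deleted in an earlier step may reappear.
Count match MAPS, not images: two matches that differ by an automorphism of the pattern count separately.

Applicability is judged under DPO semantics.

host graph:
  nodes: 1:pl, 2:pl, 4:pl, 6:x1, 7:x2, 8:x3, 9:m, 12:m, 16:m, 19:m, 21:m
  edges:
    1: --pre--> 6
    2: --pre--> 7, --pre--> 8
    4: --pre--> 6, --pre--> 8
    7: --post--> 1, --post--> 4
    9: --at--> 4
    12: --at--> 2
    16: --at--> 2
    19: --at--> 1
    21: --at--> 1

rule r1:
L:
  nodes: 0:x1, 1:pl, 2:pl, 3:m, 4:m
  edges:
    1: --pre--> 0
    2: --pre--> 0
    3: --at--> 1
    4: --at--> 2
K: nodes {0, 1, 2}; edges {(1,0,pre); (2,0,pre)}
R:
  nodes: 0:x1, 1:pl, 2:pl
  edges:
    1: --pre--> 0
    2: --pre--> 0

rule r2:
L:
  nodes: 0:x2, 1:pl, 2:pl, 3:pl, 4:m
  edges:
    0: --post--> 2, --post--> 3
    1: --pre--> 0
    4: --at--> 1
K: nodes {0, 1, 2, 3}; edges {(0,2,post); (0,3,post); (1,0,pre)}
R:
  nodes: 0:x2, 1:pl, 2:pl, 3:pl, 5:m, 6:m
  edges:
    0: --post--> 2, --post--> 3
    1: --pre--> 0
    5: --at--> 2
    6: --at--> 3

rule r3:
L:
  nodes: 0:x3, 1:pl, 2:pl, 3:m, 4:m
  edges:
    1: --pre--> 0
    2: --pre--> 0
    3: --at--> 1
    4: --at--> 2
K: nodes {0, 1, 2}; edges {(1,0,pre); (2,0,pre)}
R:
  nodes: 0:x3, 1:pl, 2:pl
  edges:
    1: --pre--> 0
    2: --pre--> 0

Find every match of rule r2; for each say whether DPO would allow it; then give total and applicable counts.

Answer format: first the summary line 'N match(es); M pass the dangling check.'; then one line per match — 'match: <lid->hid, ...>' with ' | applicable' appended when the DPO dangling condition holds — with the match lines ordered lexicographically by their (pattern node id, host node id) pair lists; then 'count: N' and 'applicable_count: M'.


4 match(es); 4 pass the dangling check.
match: 0->7, 1->2, 2->1, 3->4, 4->12 | applicable
match: 0->7, 1->2, 2->1, 3->4, 4->16 | applicable
match: 0->7, 1->2, 2->4, 3->1, 4->12 | applicable
match: 0->7, 1->2, 2->4, 3->1, 4->16 | applicable
count: 4
applicable_count: 4


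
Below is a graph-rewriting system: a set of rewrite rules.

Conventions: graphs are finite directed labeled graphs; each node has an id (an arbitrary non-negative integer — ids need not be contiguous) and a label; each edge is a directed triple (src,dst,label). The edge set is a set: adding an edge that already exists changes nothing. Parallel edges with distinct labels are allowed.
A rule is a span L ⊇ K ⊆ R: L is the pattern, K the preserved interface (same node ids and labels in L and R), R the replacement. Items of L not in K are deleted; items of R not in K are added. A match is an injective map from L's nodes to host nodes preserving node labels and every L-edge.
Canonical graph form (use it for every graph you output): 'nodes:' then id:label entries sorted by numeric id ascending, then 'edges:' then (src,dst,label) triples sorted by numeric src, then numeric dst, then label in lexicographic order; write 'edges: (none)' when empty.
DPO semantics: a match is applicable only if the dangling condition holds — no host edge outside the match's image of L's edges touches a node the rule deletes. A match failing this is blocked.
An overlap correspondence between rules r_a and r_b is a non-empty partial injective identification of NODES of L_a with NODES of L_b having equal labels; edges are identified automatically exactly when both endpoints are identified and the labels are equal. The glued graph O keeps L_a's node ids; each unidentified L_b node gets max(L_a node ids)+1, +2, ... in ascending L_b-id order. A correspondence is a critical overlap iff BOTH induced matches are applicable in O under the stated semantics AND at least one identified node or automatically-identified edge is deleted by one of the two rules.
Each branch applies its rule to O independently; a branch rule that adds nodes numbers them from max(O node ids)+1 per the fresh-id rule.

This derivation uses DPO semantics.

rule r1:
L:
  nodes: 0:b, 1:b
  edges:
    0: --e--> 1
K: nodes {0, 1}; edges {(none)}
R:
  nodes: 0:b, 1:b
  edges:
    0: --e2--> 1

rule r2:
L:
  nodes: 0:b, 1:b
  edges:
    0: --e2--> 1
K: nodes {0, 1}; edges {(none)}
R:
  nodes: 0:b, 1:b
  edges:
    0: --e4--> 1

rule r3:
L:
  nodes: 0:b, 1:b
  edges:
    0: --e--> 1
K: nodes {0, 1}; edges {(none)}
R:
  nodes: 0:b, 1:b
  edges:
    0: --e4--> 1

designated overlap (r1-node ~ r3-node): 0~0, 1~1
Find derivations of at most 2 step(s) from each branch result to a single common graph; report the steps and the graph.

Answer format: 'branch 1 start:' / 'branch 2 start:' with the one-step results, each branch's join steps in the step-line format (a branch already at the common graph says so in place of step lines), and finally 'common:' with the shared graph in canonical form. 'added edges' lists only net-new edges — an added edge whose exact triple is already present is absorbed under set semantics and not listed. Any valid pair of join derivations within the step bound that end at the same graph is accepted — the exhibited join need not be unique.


branch 1 start:
nodes: 0:b, 1:b
edges: (0,1,e2)
branch 2 start:
nodes: 0:b, 1:b
edges: (0,1,e4)
branch 1 step 1: rule r2; match: 0->0, 1->1; deleted nodes (none); deleted edges (0,1,e2); added nodes (none); added edges (0,1,e4); result: nodes: 0:b, 1:b edges: (0,1,e4)
branch 2: already at the common graph (0 steps)
common:
nodes: 0:b, 1:b
edges: (0,1,e4)
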